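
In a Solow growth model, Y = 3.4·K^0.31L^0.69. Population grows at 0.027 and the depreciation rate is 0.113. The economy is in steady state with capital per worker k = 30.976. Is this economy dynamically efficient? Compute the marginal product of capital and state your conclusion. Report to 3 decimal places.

dynamically inefficient; MPK ≈ 0.099

Capital per worker breaks even when investment replaces (n + δ)·k; here n + δ = 0.14.
MPK = 0.31·3.4·k^(0.31−1) = 0.31·3.4·30.976^(-0.69) ≈ 0.0986.
MPK < 0.14, so the economy is dynamically inefficient (over-saving).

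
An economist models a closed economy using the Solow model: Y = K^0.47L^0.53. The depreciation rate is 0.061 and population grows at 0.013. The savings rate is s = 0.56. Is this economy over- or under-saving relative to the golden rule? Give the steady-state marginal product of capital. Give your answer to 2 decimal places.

Break-even investment rate: n + δ = 0.013 + 0.061 = 0.074.
Steady-state k*: s·k^0.47 = 0.074·k gives k* = (0.56/0.074)^(1/0.53) ≈ 45.5416.
MPK = 0.47·45.5416^(-0.53) ≈ 0.0621.
MPK < n+δ = 0.074, so the economy is dynamically inefficient (over-saving).

over-saving; MPK ≈ 0.06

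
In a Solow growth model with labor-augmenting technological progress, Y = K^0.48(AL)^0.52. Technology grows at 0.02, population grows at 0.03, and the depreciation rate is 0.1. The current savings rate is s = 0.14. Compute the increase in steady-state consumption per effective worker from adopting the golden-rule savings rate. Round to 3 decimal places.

Break-even investment rate: n + g + δ = 0.03 + 0.02 + 0.1 = 0.15.
Current steady state (s = 0.14): k* = (0.14/0.15)^(1/0.52) ≈ 0.8757, y* = 0.8757^0.48 ≈ 0.9383, c* = (1−0.14)·0.9383 ≈ 0.8069.
Golden rule sets MPK = n+g+δ: 0.48·k^(0.48−1) = 0.15, so k_gold = (0.48/0.15)^(1/0.52) ≈ 9.3636.
y_gold = 9.3636^0.48 ≈ 2.9261, c_gold = y_gold − 0.15·k_gold ≈ 1.5216.
Gain: Δc = 1.5216 − 0.8069 ≈ 0.7146.

Δc ≈ 0.715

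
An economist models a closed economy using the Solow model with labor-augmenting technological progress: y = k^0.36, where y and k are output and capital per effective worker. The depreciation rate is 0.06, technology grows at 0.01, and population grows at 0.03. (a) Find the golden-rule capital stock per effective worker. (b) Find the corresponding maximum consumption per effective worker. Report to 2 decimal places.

n + g + δ = 0.03 + 0.01 + 0.06 = 0.1.
Maximizing c = f(k) − (n+g+δ)·k gives f'(k) = n+g+δ, i.e. 0.36·k^(0.36−1) = 0.1, so k_gold = (0.36/0.1)^(1/0.64) ≈ 7.3998.
y_gold = 7.3998^0.36 ≈ 2.0555; c_gold = y_gold − 0.1·k_gold ≈ 1.3155.

(a) k_gold ≈ 7.40; (b) c_gold ≈ 1.32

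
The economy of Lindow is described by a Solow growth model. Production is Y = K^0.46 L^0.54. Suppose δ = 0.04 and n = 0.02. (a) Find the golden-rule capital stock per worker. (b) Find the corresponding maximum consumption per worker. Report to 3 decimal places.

(a) k_gold ≈ 43.467; (b) c_gold ≈ 3.062

Break-even investment rate: n + δ = 0.02 + 0.04 = 0.06.
Maximizing c = f(k) − (n+δ)·k gives f'(k) = n+δ, i.e. 0.46·k^(0.46−1) = 0.06, so k_gold = (0.46/0.06)^(1/0.54) ≈ 43.4671.
y_gold = 43.4671^0.46 ≈ 5.6696; c_gold = y_gold − 0.06·k_gold ≈ 3.0616.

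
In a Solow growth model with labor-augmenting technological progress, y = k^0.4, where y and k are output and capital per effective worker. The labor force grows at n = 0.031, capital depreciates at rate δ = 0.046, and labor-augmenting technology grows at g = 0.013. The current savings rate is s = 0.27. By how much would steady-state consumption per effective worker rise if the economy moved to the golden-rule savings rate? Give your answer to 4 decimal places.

Capital per effective worker breaks even when investment replaces (n + g + δ)·k; here n + g + δ = 0.09.
Current steady state (s = 0.27): k* = (0.27/0.09)^(1/0.6) ≈ 6.2403, y* = 6.2403^0.4 ≈ 2.0801, c* = (1−0.27)·2.0801 ≈ 1.5185.
Golden rule sets MPK = n+g+δ: 0.4·k^(0.4−1) = 0.09, so k_gold = (0.4/0.09)^(1/0.6) ≈ 12.0142.
y_gold = 12.0142^0.4 ≈ 2.7032, c_gold = y_gold − 0.09·k_gold ≈ 1.6219.
Gain: Δc = 1.6219 − 1.5185 ≈ 0.1035.

Δc ≈ 0.1035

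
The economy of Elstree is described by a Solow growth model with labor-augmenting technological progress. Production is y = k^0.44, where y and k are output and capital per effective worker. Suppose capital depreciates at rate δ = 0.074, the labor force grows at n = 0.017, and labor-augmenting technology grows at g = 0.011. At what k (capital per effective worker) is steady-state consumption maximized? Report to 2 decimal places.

Capital per effective worker breaks even when investment replaces (n + g + δ)·k; here n + g + δ = 0.102.
Golden rule sets MPK = n+g+δ: 0.44·k^(0.44−1) = 0.102, so k_gold = (0.44/0.102)^(1/0.56) ≈ 13.6040.

k_gold ≈ 13.60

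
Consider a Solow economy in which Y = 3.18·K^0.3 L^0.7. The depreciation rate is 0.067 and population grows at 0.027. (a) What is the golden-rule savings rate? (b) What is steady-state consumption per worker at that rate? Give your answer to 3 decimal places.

n + δ = 0.027 + 0.067 = 0.094.
For Cobb-Douglas, s_gold equals capital's share: s_gold = 0.3.
Maximizing c = f(k) − (n+δ)·k gives f'(k) = n+δ, i.e. 0.3·3.18·k^(0.3−1) = 0.094, so k_gold = (0.3·3.18/0.094)^(1/0.7) ≈ 27.3996.
y_gold = 3.18·27.3996^0.3 ≈ 8.5852; c_gold = (1−0.3)·y_gold ≈ 6.0096.

(a) s_gold = 0.300; (b) c_gold ≈ 6.010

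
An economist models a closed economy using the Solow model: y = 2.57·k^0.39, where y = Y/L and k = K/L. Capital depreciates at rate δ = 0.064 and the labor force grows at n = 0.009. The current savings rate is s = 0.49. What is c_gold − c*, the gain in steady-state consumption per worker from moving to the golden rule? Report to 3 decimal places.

Δc ≈ 0.273

Break-even investment rate: n + δ = 0.009 + 0.064 = 0.073.
Current steady state (s = 0.49): k* = (0.49·2.57/0.073)^(1/0.61) ≈ 106.5495, y* = 2.57·106.5495^0.39 ≈ 15.8737, c* = (1−0.49)·15.8737 ≈ 8.0956.
Setting f'(k) = n+δ gives 0.39·2.57·k^(0.39−1) = 0.073, hence k_gold = (0.39·2.57/0.073)^(1/0.61) ≈ 73.2893.
y_gold = 2.57·73.2893^0.39 ≈ 13.7183, c_gold = y_gold − 0.073·k_gold ≈ 8.3681.
Gain: Δc = 8.3681 − 8.0956 ≈ 0.2726.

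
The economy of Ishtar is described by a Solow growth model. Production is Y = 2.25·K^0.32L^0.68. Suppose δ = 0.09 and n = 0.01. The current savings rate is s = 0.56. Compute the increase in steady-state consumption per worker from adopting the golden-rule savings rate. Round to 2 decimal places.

Δc ≈ 0.61

n + δ = 0.01 + 0.09 = 0.1.
Current steady state (s = 0.56): k* = (0.56·2.25/0.1)^(1/0.68) ≈ 41.5138, y* = 2.25·41.5138^0.32 ≈ 7.4132, c* = (1−0.56)·7.4132 ≈ 3.2618.
Setting f'(k) = n+δ gives 0.32·2.25·k^(0.32−1) = 0.1, hence k_gold = (0.32·2.25/0.1)^(1/0.68) ≈ 18.2298.
y_gold = 2.25·18.2298^0.32 ≈ 5.6968, c_gold = y_gold − 0.1·k_gold ≈ 3.8738.
Gain: Δc = 3.8738 − 3.2618 ≈ 0.6120.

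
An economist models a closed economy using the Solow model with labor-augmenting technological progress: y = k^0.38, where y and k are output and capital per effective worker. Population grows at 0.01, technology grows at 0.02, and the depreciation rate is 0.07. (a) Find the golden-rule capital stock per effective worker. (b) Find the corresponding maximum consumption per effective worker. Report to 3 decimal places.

Capital per effective worker breaks even when investment replaces (n + g + δ)·k; here n + g + δ = 0.1.
Golden rule sets MPK = n+g+δ: 0.38·k^(0.38−1) = 0.1, so k_gold = (0.38/0.1)^(1/0.62) ≈ 8.6126.
y_gold = 8.6126^0.38 ≈ 2.2665; c_gold = y_gold − 0.1·k_gold ≈ 1.4052.

(a) k_gold ≈ 8.613; (b) c_gold ≈ 1.405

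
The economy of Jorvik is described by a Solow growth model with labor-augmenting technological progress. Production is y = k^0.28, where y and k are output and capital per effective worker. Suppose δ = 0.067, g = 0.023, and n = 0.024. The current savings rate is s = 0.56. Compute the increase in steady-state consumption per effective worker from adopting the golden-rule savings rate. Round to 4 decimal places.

n + g + δ = 0.024 + 0.023 + 0.067 = 0.114.
Current steady state (s = 0.56): k* = (0.56/0.114)^(1/0.72) ≈ 9.1225, y* = 9.1225^0.28 ≈ 1.8571, c* = (1−0.56)·1.8571 ≈ 0.8171.
Maximizing c = f(k) − (n+g+δ)·k gives f'(k) = n+g+δ, i.e. 0.28·k^(0.28−1) = 0.114, so k_gold = (0.28/0.114)^(1/0.72) ≈ 3.4835.
y_gold = 3.4835^0.28 ≈ 1.4183, c_gold = y_gold − 0.114·k_gold ≈ 1.0212.
Gain: Δc = 1.0212 − 0.8171 ≈ 0.2041.

Δc ≈ 0.2041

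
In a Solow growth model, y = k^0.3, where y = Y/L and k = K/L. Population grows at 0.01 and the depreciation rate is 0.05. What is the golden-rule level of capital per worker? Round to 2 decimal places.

n + δ = 0.01 + 0.05 = 0.06.
Maximizing c = f(k) − (n+δ)·k gives f'(k) = n+δ, i.e. 0.3·k^(0.3−1) = 0.06, so k_gold = (0.3/0.06)^(1/0.7) ≈ 9.9662.

k_gold ≈ 9.97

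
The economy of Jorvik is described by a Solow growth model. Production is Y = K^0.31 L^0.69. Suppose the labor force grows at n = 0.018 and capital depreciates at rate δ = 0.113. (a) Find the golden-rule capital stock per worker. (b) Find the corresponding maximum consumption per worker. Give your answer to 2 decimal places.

n + δ = 0.018 + 0.113 = 0.131.
At the golden rule the marginal product of capital equals n+δ: 0.31·k^(0.31−1) = 0.131. Solving, k_gold = (0.31/0.131)^(1/0.69) ≈ 3.4847.
y_gold = 3.4847^0.31 ≈ 1.4725; c_gold = y_gold − 0.131·k_gold ≈ 1.0161.

(a) k_gold ≈ 3.48; (b) c_gold ≈ 1.02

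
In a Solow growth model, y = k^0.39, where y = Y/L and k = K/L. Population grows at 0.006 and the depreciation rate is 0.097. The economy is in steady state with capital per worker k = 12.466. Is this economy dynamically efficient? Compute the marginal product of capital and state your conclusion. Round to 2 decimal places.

Capital per worker breaks even when investment replaces (n + δ)·k; here n + δ = 0.103.
MPK = 0.39·k^(0.39−1) = 0.39·12.466^(-0.61) ≈ 0.0837.
MPK < 0.103, so the economy is dynamically inefficient (over-saving).

dynamically inefficient; MPK ≈ 0.08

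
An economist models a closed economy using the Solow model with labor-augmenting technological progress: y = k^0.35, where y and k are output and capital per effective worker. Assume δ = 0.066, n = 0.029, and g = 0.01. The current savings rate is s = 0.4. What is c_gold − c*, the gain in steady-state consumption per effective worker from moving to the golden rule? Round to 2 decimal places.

Δc ≈ 0.01

n + g + δ = 0.029 + 0.01 + 0.066 = 0.105.
Current steady state (s = 0.4): k* = (0.4/0.105)^(1/0.65) ≈ 7.8279, y* = 7.8279^0.35 ≈ 2.0548, c* = (1−0.4)·2.0548 ≈ 1.2329.
At the golden rule the marginal product of capital equals n+g+δ: 0.35·k^(0.35−1) = 0.105. Solving, k_gold = (0.35/0.105)^(1/0.65) ≈ 6.3742.
y_gold = 6.3742^0.35 ≈ 1.9123, c_gold = y_gold − 0.105·k_gold ≈ 1.2430.
Gain: Δc = 1.2430 − 1.2329 ≈ 0.0101.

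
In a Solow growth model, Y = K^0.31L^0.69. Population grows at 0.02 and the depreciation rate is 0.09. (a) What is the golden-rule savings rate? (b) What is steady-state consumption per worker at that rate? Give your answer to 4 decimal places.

n + δ = 0.02 + 0.09 = 0.11.
For Cobb-Douglas, s_gold equals capital's share: s_gold = 0.31.
Golden rule sets MPK = n+δ: 0.31·k^(0.31−1) = 0.11, so k_gold = (0.31/0.11)^(1/0.69) ≈ 4.4888.
y_gold = 4.4888^0.31 ≈ 1.5928; c_gold = (1−0.31)·y_gold ≈ 1.0990.

(a) s_gold = 0.3100; (b) c_gold ≈ 1.0990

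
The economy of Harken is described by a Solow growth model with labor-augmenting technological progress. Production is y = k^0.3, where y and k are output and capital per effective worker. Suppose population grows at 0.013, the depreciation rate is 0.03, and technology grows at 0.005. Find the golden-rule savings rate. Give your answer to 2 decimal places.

Break-even investment rate: n + g + δ = 0.013 + 0.005 + 0.03 = 0.048.
At the golden rule MPK = n+g+δ, and in any Cobb-Douglas steady state s = (n+g+δ)·k/y = MPK·k/y = capital's share 0.3.

s_gold = 0.30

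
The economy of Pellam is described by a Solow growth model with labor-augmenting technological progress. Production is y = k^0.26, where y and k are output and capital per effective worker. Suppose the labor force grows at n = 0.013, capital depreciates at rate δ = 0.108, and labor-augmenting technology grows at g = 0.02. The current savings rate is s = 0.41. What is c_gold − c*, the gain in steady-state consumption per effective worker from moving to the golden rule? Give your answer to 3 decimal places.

The effective depreciation rate is n + g + δ = 0.013 + 0.02 + 0.108 = 0.141.
Current steady state (s = 0.41): k* = (0.41/0.141)^(1/0.74) ≈ 4.2310, y* = 4.2310^0.26 ≈ 1.4550, c* = (1−0.41)·1.4550 ≈ 0.8585.
At the golden rule the marginal product of capital equals n+g+δ: 0.26·k^(0.26−1) = 0.141. Solving, k_gold = (0.26/0.141)^(1/0.74) ≈ 2.2863.
y_gold = 2.2863^0.26 ≈ 1.2399, c_gold = y_gold − 0.141·k_gold ≈ 0.9175.
Gain: Δc = 0.9175 − 0.8585 ≈ 0.0590.

Δc ≈ 0.059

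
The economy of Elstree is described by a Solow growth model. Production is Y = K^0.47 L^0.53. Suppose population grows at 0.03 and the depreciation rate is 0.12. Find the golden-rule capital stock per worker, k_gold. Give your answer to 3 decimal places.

The effective depreciation rate is n + δ = 0.03 + 0.12 = 0.15.
At the golden rule the marginal product of capital equals n+δ: 0.47·k^(0.47−1) = 0.15. Solving, k_gold = (0.47/0.15)^(1/0.53) ≈ 8.6270.

k_gold ≈ 8.627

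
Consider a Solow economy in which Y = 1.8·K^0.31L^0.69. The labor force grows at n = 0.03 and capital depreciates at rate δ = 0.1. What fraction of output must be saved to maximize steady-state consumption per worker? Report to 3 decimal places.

s_gold = 0.310

n + δ = 0.03 + 0.1 = 0.13.
At the golden rule MPK = n+δ, and in any Cobb-Douglas steady state s = (n+δ)·k/y = MPK·k/y = capital's share 0.31.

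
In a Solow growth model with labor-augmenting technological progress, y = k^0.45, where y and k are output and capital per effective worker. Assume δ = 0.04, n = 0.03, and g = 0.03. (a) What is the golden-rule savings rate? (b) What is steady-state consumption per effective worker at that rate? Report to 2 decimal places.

The effective depreciation rate is n + g + δ = 0.03 + 0.03 + 0.04 = 0.1.
For Cobb-Douglas, s_gold equals capital's share: s_gold = 0.45.
At the golden rule the marginal product of capital equals n+g+δ: 0.45·k^(0.45−1) = 0.1. Solving, k_gold = (0.45/0.1)^(1/0.55) ≈ 15.4049.
y_gold = 15.4049^0.45 ≈ 3.4233; c_gold = (1−0.45)·y_gold ≈ 1.8828.

(a) s_gold = 0.45; (b) c_gold ≈ 1.88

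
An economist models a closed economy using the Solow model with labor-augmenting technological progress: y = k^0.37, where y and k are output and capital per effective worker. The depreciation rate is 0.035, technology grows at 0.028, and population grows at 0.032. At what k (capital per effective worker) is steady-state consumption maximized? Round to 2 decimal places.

k_gold ≈ 8.65

n + g + δ = 0.032 + 0.028 + 0.035 = 0.095.
Maximizing c = f(k) − (n+g+δ)·k gives f'(k) = n+g+δ, i.e. 0.37·k^(0.37−1) = 0.095, so k_gold = (0.37/0.095)^(1/0.63) ≈ 8.6550.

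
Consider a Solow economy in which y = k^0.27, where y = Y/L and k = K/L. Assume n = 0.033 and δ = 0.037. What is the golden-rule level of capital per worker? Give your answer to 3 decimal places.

Break-even investment rate: n + δ = 0.033 + 0.037 = 0.07.
Golden rule sets MPK = n+δ: 0.27·k^(0.27−1) = 0.07, so k_gold = (0.27/0.07)^(1/0.73) ≈ 6.3548.

k_gold ≈ 6.355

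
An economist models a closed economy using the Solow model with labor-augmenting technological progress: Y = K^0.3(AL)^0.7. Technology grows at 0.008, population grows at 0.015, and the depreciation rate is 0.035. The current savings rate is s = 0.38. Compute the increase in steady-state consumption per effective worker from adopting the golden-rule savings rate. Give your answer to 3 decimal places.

Δc ≈ 0.028

Capital per effective worker breaks even when investment replaces (n + g + δ)·k; here n + g + δ = 0.058.
Current steady state (s = 0.38): k* = (0.38/0.058)^(1/0.7) ≈ 14.6630, y* = 14.6630^0.3 ≈ 2.2380, c* = (1−0.38)·2.2380 ≈ 1.3876.
Maximizing c = f(k) − (n+g+δ)·k gives f'(k) = n+g+δ, i.e. 0.3·k^(0.3−1) = 0.058, so k_gold = (0.3/0.058)^(1/0.7) ≈ 10.4607.
y_gold = 10.4607^0.3 ≈ 2.0224, c_gold = y_gold − 0.058·k_gold ≈ 1.4157.
Gain: Δc = 1.4157 − 1.3876 ≈ 0.0281.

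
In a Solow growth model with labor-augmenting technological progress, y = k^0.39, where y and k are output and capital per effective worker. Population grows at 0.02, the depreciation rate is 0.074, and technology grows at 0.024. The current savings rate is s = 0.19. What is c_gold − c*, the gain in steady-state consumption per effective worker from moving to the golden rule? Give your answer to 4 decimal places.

Break-even investment rate: n + g + δ = 0.02 + 0.024 + 0.074 = 0.118.
Current steady state (s = 0.19): k* = (0.19/0.118)^(1/0.61) ≈ 2.1834, y* = 2.1834^0.39 ≈ 1.3560, c* = (1−0.19)·1.3560 ≈ 1.0984.
Setting f'(k) = n+g+δ gives 0.39·k^(0.39−1) = 0.118, hence k_gold = (0.39/0.118)^(1/0.61) ≈ 7.0977.
y_gold = 7.0977^0.39 ≈ 2.1475, c_gold = y_gold − 0.118·k_gold ≈ 1.3100.
Gain: Δc = 1.3100 − 1.0984 ≈ 0.2116.

Δc ≈ 0.2116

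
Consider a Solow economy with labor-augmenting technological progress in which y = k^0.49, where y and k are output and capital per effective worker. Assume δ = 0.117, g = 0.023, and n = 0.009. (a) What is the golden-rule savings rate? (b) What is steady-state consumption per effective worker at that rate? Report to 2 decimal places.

(a) s_gold = 0.49; (b) c_gold ≈ 1.60

Break-even investment rate: n + g + δ = 0.009 + 0.023 + 0.117 = 0.149.
For Cobb-Douglas, s_gold equals capital's share: s_gold = 0.49.
Golden rule sets MPK = n+g+δ: 0.49·k^(0.49−1) = 0.149, so k_gold = (0.49/0.149)^(1/0.51) ≈ 10.3215.
y_gold = 10.3215^0.49 ≈ 3.1386; c_gold = (1−0.49)·y_gold ≈ 1.6007.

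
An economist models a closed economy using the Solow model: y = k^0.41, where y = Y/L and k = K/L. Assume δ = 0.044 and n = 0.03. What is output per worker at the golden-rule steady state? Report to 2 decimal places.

y_gold ≈ 3.29

n + δ = 0.03 + 0.044 = 0.074.
Maximizing c = f(k) − (n+δ)·k gives f'(k) = n+δ, i.e. 0.41·k^(0.41−1) = 0.074, so k_gold = (0.41/0.074)^(1/0.59) ≈ 18.2078.
Output: y_gold = k_gold^0.41 = 18.2078^0.41 ≈ 3.2863.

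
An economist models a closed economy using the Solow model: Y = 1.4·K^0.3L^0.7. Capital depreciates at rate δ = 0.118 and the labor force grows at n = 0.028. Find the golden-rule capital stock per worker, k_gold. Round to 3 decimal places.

Capital per worker breaks even when investment replaces (n + δ)·k; here n + δ = 0.146.
Golden rule sets MPK = n+δ: 0.3·1.4·k^(0.3−1) = 0.146, so k_gold = (0.3·1.4/0.146)^(1/0.7) ≈ 4.5245.

k_gold ≈ 4.524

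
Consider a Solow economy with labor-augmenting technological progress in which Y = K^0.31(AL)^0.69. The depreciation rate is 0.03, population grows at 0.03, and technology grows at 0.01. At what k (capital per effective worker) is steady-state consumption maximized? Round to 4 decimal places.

k_gold ≈ 8.6420

Capital per effective worker breaks even when investment replaces (n + g + δ)·k; here n + g + δ = 0.07.
Golden rule sets MPK = n+g+δ: 0.31·k^(0.31−1) = 0.07, so k_gold = (0.31/0.07)^(1/0.69) ≈ 8.6420.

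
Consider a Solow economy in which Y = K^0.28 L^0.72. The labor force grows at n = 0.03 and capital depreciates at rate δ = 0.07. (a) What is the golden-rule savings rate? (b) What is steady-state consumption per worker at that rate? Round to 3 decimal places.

(a) s_gold = 0.280; (b) c_gold ≈ 1.075

n + δ = 0.03 + 0.07 = 0.1.
For Cobb-Douglas, s_gold equals capital's share: s_gold = 0.28.
Maximizing c = f(k) − (n+δ)·k gives f'(k) = n+δ, i.e. 0.28·k^(0.28−1) = 0.1, so k_gold = (0.28/0.1)^(1/0.72) ≈ 4.1788.
y_gold = 4.1788^0.28 ≈ 1.4924; c_gold = (1−0.28)·y_gold ≈ 1.0746.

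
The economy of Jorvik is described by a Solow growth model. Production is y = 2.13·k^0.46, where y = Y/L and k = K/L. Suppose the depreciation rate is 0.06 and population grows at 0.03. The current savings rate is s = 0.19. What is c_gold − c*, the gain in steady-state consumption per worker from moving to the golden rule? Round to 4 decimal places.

Δc ≈ 2.5822

The effective depreciation rate is n + δ = 0.03 + 0.06 = 0.09.
Current steady state (s = 0.19): k* = (0.19·2.13/0.09)^(1/0.54) ≈ 16.1829, y* = 2.13·16.1829^0.46 ≈ 7.6656, c* = (1−0.19)·7.6656 ≈ 6.2091.
Setting f'(k) = n+δ gives 0.46·2.13·k^(0.46−1) = 0.09, hence k_gold = (0.46·2.13/0.09)^(1/0.54) ≈ 83.2101.
y_gold = 2.13·83.2101^0.46 ≈ 16.2802, c_gold = y_gold − 0.09·k_gold ≈ 8.7913.
Gain: Δc = 8.7913 − 6.2091 ≈ 2.5822.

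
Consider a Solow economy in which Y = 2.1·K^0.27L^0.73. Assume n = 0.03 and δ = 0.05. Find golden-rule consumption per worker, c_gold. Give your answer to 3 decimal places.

The effective depreciation rate is n + δ = 0.03 + 0.05 = 0.08.
Golden rule sets MPK = n+δ: 0.27·2.1·k^(0.27−1) = 0.08, so k_gold = (0.27·2.1/0.08)^(1/0.73) ≈ 14.6238.
y_gold = 2.1·14.6238^0.27 ≈ 4.3330.
c_gold = y_gold − (n+δ)·k_gold = 4.3330 − 0.08·14.6238 ≈ 3.1631.

c_gold ≈ 3.163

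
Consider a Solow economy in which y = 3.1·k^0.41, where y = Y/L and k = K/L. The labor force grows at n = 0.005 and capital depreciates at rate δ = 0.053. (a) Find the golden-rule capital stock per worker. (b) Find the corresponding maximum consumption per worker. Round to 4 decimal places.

Break-even investment rate: n + δ = 0.005 + 0.053 = 0.058.
Setting f'(k) = n+δ gives 0.41·3.1·k^(0.41−1) = 0.058, hence k_gold = (0.41·3.1/0.058)^(1/0.59) ≈ 187.2417.
y_gold = 3.1·187.2417^0.41 ≈ 26.4879; c_gold = y_gold − 0.058·k_gold ≈ 15.6278.

(a) k_gold ≈ 187.2417; (b) c_gold ≈ 15.6278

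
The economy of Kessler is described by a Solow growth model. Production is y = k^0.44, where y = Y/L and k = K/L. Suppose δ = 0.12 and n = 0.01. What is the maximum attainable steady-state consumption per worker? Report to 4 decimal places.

c_gold ≈ 1.4596

Break-even investment rate: n + δ = 0.01 + 0.12 = 0.13.
Maximizing c = f(k) − (n+δ)·k gives f'(k) = n+δ, i.e. 0.44·k^(0.44−1) = 0.13, so k_gold = (0.44/0.13)^(1/0.56) ≈ 8.8217.
y_gold = 8.8217^0.44 ≈ 2.6064.
c_gold = y_gold − (n+δ)·k_gold = 2.6064 − 0.13·8.8217 ≈ 1.4596.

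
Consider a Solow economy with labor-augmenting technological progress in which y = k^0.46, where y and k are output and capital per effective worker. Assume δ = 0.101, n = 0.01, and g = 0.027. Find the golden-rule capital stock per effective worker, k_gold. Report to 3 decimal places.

k_gold ≈ 9.296

The effective depreciation rate is n + g + δ = 0.01 + 0.027 + 0.101 = 0.138.
At the golden rule the marginal product of capital equals n+g+δ: 0.46·k^(0.46−1) = 0.138. Solving, k_gold = (0.46/0.138)^(1/0.54) ≈ 9.2960.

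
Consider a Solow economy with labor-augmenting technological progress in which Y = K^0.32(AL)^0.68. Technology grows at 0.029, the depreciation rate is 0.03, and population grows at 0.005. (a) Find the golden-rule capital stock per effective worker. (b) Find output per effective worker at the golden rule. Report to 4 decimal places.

n + g + δ = 0.005 + 0.029 + 0.03 = 0.064.
Golden rule sets MPK = n+g+δ: 0.32·k^(0.32−1) = 0.064, so k_gold = (0.32/0.064)^(1/0.68) ≈ 10.6634.
y_gold = 10.6634^0.32 ≈ 2.1327.

(a) k_gold ≈ 10.6634; (b) y_gold ≈ 2.1327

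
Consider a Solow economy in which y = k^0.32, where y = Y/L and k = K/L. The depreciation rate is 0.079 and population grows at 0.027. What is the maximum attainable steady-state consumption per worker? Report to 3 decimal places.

Capital per worker breaks even when investment replaces (n + δ)·k; here n + δ = 0.106.
Golden rule sets MPK = n+δ: 0.32·k^(0.32−1) = 0.106, so k_gold = (0.32/0.106)^(1/0.68) ≈ 5.0775.
y_gold = 5.0775^0.32 ≈ 1.6819.
c_gold = y_gold − (n+δ)·k_gold = 1.6819 − 0.106·5.0775 ≈ 1.1437.

c_gold ≈ 1.144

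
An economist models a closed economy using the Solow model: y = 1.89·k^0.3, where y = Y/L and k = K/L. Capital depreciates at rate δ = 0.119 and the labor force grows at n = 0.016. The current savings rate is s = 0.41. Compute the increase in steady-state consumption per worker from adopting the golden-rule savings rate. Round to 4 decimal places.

Δc ≈ 0.0891

Break-even investment rate: n + δ = 0.016 + 0.119 = 0.135.
Current steady state (s = 0.41): k* = (0.41·1.89/0.135)^(1/0.7) ≈ 12.1384, y* = 1.89·12.1384^0.3 ≈ 3.9968, c* = (1−0.41)·3.9968 ≈ 2.3581.
Golden rule sets MPK = n+δ: 0.3·1.89·k^(0.3−1) = 0.135, so k_gold = (0.3·1.89/0.135)^(1/0.7) ≈ 7.7688.
y_gold = 1.89·7.7688^0.3 ≈ 3.4960, c_gold = y_gold − 0.135·k_gold ≈ 2.4472.
Gain: Δc = 2.4472 − 2.3581 ≈ 0.0891.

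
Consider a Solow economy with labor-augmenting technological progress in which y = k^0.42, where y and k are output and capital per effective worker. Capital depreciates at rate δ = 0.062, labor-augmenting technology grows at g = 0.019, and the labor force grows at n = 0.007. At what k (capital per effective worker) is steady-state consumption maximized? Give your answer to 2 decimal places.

k_gold ≈ 14.80

Break-even investment rate: n + g + δ = 0.007 + 0.019 + 0.062 = 0.088.
At the golden rule the marginal product of capital equals n+g+δ: 0.42·k^(0.42−1) = 0.088. Solving, k_gold = (0.42/0.088)^(1/0.58) ≈ 14.8009.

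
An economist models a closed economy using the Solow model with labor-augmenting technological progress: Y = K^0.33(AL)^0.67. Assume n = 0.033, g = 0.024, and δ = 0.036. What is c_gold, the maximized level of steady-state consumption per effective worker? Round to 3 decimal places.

n + g + δ = 0.033 + 0.024 + 0.036 = 0.093.
Setting f'(k) = n+g+δ gives 0.33·k^(0.33−1) = 0.093, hence k_gold = (0.33/0.093)^(1/0.67) ≈ 6.6213.
y_gold = 6.6213^0.33 ≈ 1.8660.
c_gold = y_gold − (n+g+δ)·k_gold = 1.8660 − 0.093·6.6213 ≈ 1.2502.

c_gold ≈ 1.250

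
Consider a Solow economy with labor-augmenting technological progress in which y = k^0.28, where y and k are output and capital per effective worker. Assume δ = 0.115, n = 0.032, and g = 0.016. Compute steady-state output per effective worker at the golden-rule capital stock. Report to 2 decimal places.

Capital per effective worker breaks even when investment replaces (n + g + δ)·k; here n + g + δ = 0.163.
Golden rule sets MPK = n+g+δ: 0.28·k^(0.28−1) = 0.163, so k_gold = (0.28/0.163)^(1/0.72) ≈ 2.1201.
Output: y_gold = k_gold^0.28 = 2.1201^0.28 ≈ 1.2342.

y_gold ≈ 1.23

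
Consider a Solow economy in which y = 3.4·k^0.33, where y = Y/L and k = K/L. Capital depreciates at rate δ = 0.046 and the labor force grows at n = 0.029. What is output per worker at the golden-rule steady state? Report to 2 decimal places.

n + δ = 0.029 + 0.046 = 0.075.
Golden rule sets MPK = n+δ: 0.33·3.4·k^(0.33−1) = 0.075, so k_gold = (0.33·3.4/0.075)^(1/0.67) ≈ 56.7060.
Output: y_gold = 3.4·k_gold^0.33 = 3.4·56.7060^0.33 ≈ 12.8877.

y_gold ≈ 12.89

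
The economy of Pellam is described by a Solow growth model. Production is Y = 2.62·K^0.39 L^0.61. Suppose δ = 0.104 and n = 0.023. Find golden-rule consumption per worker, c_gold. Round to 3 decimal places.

Break-even investment rate: n + δ = 0.023 + 0.104 = 0.127.
At the golden rule the marginal product of capital equals n+δ: 0.39·2.62·k^(0.39−1) = 0.127. Solving, k_gold = (0.39·2.62/0.127)^(1/0.61) ≈ 30.5160.
y_gold = 2.62·30.5160^0.39 ≈ 9.9373.
c_gold = y_gold − (n+δ)·k_gold = 9.9373 − 0.127·30.5160 ≈ 6.0617.

c_gold ≈ 6.062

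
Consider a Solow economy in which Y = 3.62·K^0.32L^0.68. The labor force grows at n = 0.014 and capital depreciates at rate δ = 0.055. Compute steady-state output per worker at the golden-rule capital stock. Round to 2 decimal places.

y_gold ≈ 13.65

The effective depreciation rate is n + δ = 0.014 + 0.055 = 0.069.
At the golden rule the marginal product of capital equals n+δ: 0.32·3.62·k^(0.32−1) = 0.069. Solving, k_gold = (0.32·3.62/0.069)^(1/0.68) ≈ 63.3118.
Output: y_gold = 3.62·k_gold^0.32 = 3.62·63.3118^0.32 ≈ 13.6516.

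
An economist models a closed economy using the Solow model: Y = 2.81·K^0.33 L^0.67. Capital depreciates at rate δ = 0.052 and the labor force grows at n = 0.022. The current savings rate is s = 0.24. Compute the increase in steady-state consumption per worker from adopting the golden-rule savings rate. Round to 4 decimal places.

Δc ≈ 0.1984

Break-even investment rate: n + δ = 0.022 + 0.052 = 0.074.
Current steady state (s = 0.24): k* = (0.24·2.81/0.074)^(1/0.67) ≈ 27.0624, y* = 2.81·27.0624^0.33 ≈ 8.3443, c* = (1−0.24)·8.3443 ≈ 6.3416.
Setting f'(k) = n+δ gives 0.33·2.81·k^(0.33−1) = 0.074, hence k_gold = (0.33·2.81/0.074)^(1/0.67) ≈ 43.5300.
y_gold = 2.81·43.5300^0.33 ≈ 9.7613, c_gold = y_gold − 0.074·k_gold ≈ 6.5401.
Gain: Δc = 6.5401 − 6.3416 ≈ 0.1984.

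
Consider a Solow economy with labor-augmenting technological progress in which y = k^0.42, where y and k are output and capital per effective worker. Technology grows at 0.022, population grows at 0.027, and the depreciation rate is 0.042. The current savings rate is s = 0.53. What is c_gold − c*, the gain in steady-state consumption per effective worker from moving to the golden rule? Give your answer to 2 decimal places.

The effective depreciation rate is n + g + δ = 0.027 + 0.022 + 0.042 = 0.091.
Current steady state (s = 0.53): k* = (0.53/0.091)^(1/0.58) ≈ 20.8627, y* = 20.8627^0.42 ≈ 3.5821, c* = (1−0.53)·3.5821 ≈ 1.6836.
Setting f'(k) = n+g+δ gives 0.42·k^(0.42−1) = 0.091, hence k_gold = (0.42/0.091)^(1/0.58) ≈ 13.9697.
y_gold = 13.9697^0.42 ≈ 3.0268, c_gold = y_gold − 0.091·k_gold ≈ 1.7555.
Gain: Δc = 1.7555 − 1.6836 ≈ 0.0719.

Δc ≈ 0.07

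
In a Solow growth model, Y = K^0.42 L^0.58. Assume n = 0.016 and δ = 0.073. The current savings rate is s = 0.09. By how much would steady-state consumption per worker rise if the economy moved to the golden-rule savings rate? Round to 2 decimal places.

Δc ≈ 0.87

Break-even investment rate: n + δ = 0.016 + 0.073 = 0.089.
Current steady state (s = 0.09): k* = (0.09/0.089)^(1/0.58) ≈ 1.0195, y* = 1.0195^0.42 ≈ 1.0081, c* = (1−0.09)·1.0081 ≈ 0.9174.
At the golden rule the marginal product of capital equals n+δ: 0.42·k^(0.42−1) = 0.089. Solving, k_gold = (0.42/0.089)^(1/0.58) ≈ 14.5153.
y_gold = 14.5153^0.42 ≈ 3.0759, c_gold = y_gold − 0.089·k_gold ≈ 1.7840.
Gain: Δc = 1.7840 − 0.9174 ≈ 0.8666.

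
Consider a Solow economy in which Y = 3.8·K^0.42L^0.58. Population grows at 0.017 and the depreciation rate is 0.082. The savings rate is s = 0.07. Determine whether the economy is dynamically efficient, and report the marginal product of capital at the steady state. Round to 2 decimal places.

The effective depreciation rate is n + δ = 0.017 + 0.082 = 0.099.
Steady-state k*: s·A·k^0.42 = 0.099·k gives k* = (0.07·3.8/0.099)^(1/0.58) ≈ 5.4964.
MPK = 0.42·3.8·5.4964^(-0.58) ≈ 0.5940.
MPK > n+δ = 0.099, so the economy is dynamically efficient (under-saving).

dynamically efficient; MPK ≈ 0.59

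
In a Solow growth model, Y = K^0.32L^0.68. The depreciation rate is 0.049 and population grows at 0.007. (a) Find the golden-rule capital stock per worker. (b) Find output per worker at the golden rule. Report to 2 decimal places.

(a) k_gold ≈ 12.98; (b) y_gold ≈ 2.27

Capital per worker breaks even when investment replaces (n + δ)·k; here n + δ = 0.056.
At the golden rule the marginal product of capital equals n+δ: 0.32·k^(0.32−1) = 0.056. Solving, k_gold = (0.32/0.056)^(1/0.68) ≈ 12.9772.
y_gold = 12.9772^0.32 ≈ 2.2710.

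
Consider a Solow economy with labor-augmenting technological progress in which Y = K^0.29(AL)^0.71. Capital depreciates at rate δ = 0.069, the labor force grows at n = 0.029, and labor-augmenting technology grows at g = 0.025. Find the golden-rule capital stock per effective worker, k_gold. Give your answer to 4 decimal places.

Capital per effective worker breaks even when investment replaces (n + g + δ)·k; here n + g + δ = 0.123.
Maximizing c = f(k) − (n+g+δ)·k gives f'(k) = n+g+δ, i.e. 0.29·k^(0.29−1) = 0.123, so k_gold = (0.29/0.123)^(1/0.71) ≈ 3.3469.

k_gold ≈ 3.3469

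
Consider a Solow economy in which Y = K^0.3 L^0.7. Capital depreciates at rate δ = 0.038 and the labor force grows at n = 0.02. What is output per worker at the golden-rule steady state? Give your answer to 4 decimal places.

y_gold ≈ 2.0224

Break-even investment rate: n + δ = 0.02 + 0.038 = 0.058.
Golden rule sets MPK = n+δ: 0.3·k^(0.3−1) = 0.058, so k_gold = (0.3/0.058)^(1/0.7) ≈ 10.4607.
Output: y_gold = k_gold^0.3 = 10.4607^0.3 ≈ 2.0224.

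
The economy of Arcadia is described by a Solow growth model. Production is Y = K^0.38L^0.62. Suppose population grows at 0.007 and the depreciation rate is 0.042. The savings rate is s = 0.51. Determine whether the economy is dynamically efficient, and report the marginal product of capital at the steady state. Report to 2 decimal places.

dynamically inefficient; MPK ≈ 0.04

n + δ = 0.007 + 0.042 = 0.049.
Steady-state k*: s·k^0.38 = 0.049·k gives k* = (0.51/0.049)^(1/0.62) ≈ 43.7448.
MPK = 0.38·43.7448^(-0.62) ≈ 0.0365.
MPK < n+δ = 0.049, so the economy is dynamically inefficient (over-saving).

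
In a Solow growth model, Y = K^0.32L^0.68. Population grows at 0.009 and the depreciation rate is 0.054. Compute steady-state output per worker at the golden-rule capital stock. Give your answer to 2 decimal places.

y_gold ≈ 2.15

The effective depreciation rate is n + δ = 0.009 + 0.054 = 0.063.
Maximizing c = f(k) − (n+δ)·k gives f'(k) = n+δ, i.e. 0.32·k^(0.32−1) = 0.063, so k_gold = (0.32/0.063)^(1/0.68) ≈ 10.9133.
Output: y_gold = k_gold^0.32 = 10.9133^0.32 ≈ 2.1486.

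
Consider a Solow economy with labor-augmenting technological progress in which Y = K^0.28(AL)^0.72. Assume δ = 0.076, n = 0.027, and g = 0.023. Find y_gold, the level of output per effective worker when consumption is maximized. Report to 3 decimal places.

y_gold ≈ 1.364

The effective depreciation rate is n + g + δ = 0.027 + 0.023 + 0.076 = 0.126.
At the golden rule the marginal product of capital equals n+g+δ: 0.28·k^(0.28−1) = 0.126. Solving, k_gold = (0.28/0.126)^(1/0.72) ≈ 3.0314.
Output: y_gold = k_gold^0.28 = 3.0314^0.28 ≈ 1.3641.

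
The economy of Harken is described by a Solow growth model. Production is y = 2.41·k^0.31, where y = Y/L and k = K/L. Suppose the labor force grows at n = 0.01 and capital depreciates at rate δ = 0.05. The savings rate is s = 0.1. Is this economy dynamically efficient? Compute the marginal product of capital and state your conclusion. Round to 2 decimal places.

dynamically efficient; MPK ≈ 0.19

n + δ = 0.01 + 0.05 = 0.06.
Steady-state k*: s·A·k^0.31 = 0.06·k gives k* = (0.1·2.41/0.06)^(1/0.69) ≈ 7.5018.
MPK = 0.31·2.41·7.5018^(-0.69) ≈ 0.1860.
MPK > n+δ = 0.06, so the economy is dynamically efficient (under-saving).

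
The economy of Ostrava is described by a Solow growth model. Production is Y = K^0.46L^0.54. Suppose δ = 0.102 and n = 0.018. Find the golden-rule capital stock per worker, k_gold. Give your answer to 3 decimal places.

k_gold ≈ 12.042

Capital per worker breaks even when investment replaces (n + δ)·k; here n + δ = 0.12.
Maximizing c = f(k) − (n+δ)·k gives f'(k) = n+δ, i.e. 0.46·k^(0.46−1) = 0.12, so k_gold = (0.46/0.12)^(1/0.54) ≈ 12.0420.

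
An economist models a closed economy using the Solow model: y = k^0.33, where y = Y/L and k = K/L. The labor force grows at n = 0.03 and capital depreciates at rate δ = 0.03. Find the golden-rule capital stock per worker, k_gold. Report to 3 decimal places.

n + δ = 0.03 + 0.03 = 0.06.
Setting f'(k) = n+δ gives 0.33·k^(0.33−1) = 0.06, hence k_gold = (0.33/0.06)^(1/0.67) ≈ 12.7356.

k_gold ≈ 12.736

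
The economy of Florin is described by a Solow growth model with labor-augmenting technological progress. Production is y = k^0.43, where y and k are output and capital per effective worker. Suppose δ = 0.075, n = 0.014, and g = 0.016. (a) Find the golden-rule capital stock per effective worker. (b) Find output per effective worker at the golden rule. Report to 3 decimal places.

n + g + δ = 0.014 + 0.016 + 0.075 = 0.105.
At the golden rule the marginal product of capital equals n+g+δ: 0.43·k^(0.43−1) = 0.105. Solving, k_gold = (0.43/0.105)^(1/0.57) ≈ 11.8624.
y_gold = 11.8624^0.43 ≈ 2.8966.

(a) k_gold ≈ 11.862; (b) y_gold ≈ 2.897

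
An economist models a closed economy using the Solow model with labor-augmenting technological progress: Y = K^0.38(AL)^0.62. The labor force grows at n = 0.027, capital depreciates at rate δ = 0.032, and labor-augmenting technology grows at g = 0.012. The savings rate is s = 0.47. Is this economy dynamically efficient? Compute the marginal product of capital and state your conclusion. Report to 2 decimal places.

Break-even investment rate: n + g + δ = 0.027 + 0.012 + 0.032 = 0.071.
Steady-state k*: s·k^0.38 = 0.071·k gives k* = (0.47/0.071)^(1/0.62) ≈ 21.0831.
MPK = 0.38·21.0831^(-0.62) ≈ 0.0574.
MPK < n+g+δ = 0.071, so the economy is dynamically inefficient (over-saving).

dynamically inefficient; MPK ≈ 0.06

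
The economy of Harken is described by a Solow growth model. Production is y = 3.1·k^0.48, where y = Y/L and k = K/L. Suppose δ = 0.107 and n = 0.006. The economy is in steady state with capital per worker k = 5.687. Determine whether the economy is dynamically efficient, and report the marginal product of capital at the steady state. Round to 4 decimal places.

The effective depreciation rate is n + δ = 0.006 + 0.107 = 0.113.
MPK = 0.48·3.1·k^(0.48−1) = 0.48·3.1·5.687^(-0.52) ≈ 0.6026.
MPK > 0.113, so the economy is dynamically efficient (under-saving).

dynamically efficient; MPK ≈ 0.6026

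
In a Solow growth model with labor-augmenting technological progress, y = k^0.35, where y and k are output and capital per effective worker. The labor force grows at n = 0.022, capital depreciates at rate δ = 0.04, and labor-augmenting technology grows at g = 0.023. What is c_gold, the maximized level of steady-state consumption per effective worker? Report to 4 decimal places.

c_gold ≈ 1.3928

The effective depreciation rate is n + g + δ = 0.022 + 0.023 + 0.04 = 0.085.
Golden rule sets MPK = n+g+δ: 0.35·k^(0.35−1) = 0.085, so k_gold = (0.35/0.085)^(1/0.65) ≈ 8.8230.
y_gold = 8.8230^0.35 ≈ 2.1427.
c_gold = y_gold − (n+g+δ)·k_gold = 2.1427 − 0.085·8.8230 ≈ 1.3928.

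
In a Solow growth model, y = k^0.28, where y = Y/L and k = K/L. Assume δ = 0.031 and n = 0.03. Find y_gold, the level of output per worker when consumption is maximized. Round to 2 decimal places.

y_gold ≈ 1.81

The effective depreciation rate is n + δ = 0.03 + 0.031 = 0.061.
At the golden rule the marginal product of capital equals n+δ: 0.28·k^(0.28−1) = 0.061. Solving, k_gold = (0.28/0.061)^(1/0.72) ≈ 8.3024.
Output: y_gold = k_gold^0.28 = 8.3024^0.28 ≈ 1.8087.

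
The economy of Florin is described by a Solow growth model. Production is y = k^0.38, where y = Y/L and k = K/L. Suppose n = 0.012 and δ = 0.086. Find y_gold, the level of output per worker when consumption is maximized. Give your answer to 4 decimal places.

Capital per worker breaks even when investment replaces (n + δ)·k; here n + δ = 0.098.
Golden rule sets MPK = n+δ: 0.38·k^(0.38−1) = 0.098, so k_gold = (0.38/0.098)^(1/0.62) ≈ 8.8979.
Output: y_gold = k_gold^0.38 = 8.8979^0.38 ≈ 2.2947.

y_gold ≈ 2.2947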